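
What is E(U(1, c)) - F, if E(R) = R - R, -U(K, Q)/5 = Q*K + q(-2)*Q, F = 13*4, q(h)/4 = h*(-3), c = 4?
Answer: -52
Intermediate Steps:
q(h) = -12*h (q(h) = 4*(h*(-3)) = 4*(-3*h) = -12*h)
F = 52
U(K, Q) = -120*Q - 5*K*Q (U(K, Q) = -5*(Q*K + (-12*(-2))*Q) = -5*(K*Q + 24*Q) = -5*(24*Q + K*Q) = -120*Q - 5*K*Q)
E(R) = 0
E(U(1, c)) - F = 0 - 1*52 = 0 - 52 = -52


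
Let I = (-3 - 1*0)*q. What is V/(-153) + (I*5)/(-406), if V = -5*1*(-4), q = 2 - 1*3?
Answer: -10415/62118 ≈ -0.16766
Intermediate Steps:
q = -1 (q = 2 - 3 = -1)
I = 3 (I = (-3 - 1*0)*(-1) = (-3 + 0)*(-1) = -3*(-1) = 3)
V = 20 (V = -5*(-4) = 20)
V/(-153) + (I*5)/(-406) = 20/(-153) + (3*5)/(-406) = 20*(-1/153) + 15*(-1/406) = -20/153 - 15/406 = -10415/62118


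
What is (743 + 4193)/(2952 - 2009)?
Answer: 4936/943 ≈ 5.2344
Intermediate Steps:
(743 + 4193)/(2952 - 2009) = 4936/943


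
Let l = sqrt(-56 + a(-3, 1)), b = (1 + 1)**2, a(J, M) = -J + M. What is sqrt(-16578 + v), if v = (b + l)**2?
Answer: sqrt(-16614 + 16*I*sqrt(13)) ≈ 0.224 + 128.9*I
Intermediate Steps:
a(J, M) = M - J
b = 4 (b = 2**2 = 4)
l = 2*I*sqrt(13) (l = sqrt(-56 + (1 - 1*(-3))) = sqrt(-56 + (1 + 3)) = sqrt(-56 + 4) = sqrt(-52) = 2*I*sqrt(13) ≈ 7.2111*I)
v = (4 + 2*I*sqrt(13))**2 ≈ -36.0 + 57.689*I
sqrt(-16578 + v) = sqrt(-16578 + (-36 + 16*I*sqrt(13))) = sqrt(-16614 + 16*I*sqrt(13))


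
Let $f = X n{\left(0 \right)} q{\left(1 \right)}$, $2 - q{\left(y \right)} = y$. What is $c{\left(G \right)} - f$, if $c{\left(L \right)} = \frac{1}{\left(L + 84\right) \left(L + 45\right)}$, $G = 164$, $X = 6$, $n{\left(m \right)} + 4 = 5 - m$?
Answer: $- \frac{310991}{51832} \approx -6.0$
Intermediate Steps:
$q{\left(y \right)} = 2 - y$
$n{\left(m \right)} = 1 - m$ ($n{\left(m \right)} = -4 - \left(-5 + m\right) = 1 - m$)
$c{\left(L \right)} = \frac{1}{\left(45 + L\right) \left(84 + L\right)}$ ($c{\left(L \right)} = \frac{1}{\left(84 + L\right) \left(45 + L\right)} = \frac{1}{\left(45 + L\right) \left(84 + L\right)}$)
$f = 6$ ($f = 6 \left(1 - 0\right) \left(2 - 1\right) = 6 \left(1 + 0\right) \left(2 - 1\right) = 6 \cdot 1 \cdot 1 = 6 \cdot 1 = 6$)
$c{\left(G \right)} - f = \frac{1}{3780 + 164^{2} + 129 \cdot 164} - 6 = \frac{1}{3780 + 26896 + 21156} - 6 = \frac{1}{51832} - 6 = - \frac{310991}{51832}$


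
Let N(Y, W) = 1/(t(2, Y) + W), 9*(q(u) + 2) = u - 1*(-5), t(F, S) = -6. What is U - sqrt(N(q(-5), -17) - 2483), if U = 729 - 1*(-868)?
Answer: 1597 - I*sqrt(1313530)/23 ≈ 1597.0 - 49.83*I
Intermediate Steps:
q(u) = -13/9 + u/9 (q(u) = -2 + (u - 1*(-5))/9 = -2 + (u + 5)/9 = -2 + (5 + u)/9 = -2 + (5/9 + u/9) = -13/9 + u/9)
N(Y, W) = 1/(-6 + W)
U = 1597 (U = 729 + 868 = 1597)
U - sqrt(N(q(-5), -17) - 2483) = 1597 - sqrt(1/(-6 - 17) - 2483) = 1597 - sqrt(1/(-23) - 2483) = 1597 - sqrt(-1/23 - 2483) = 1597 - sqrt(-57110/23) = 1597 - I*sqrt(1313530)/23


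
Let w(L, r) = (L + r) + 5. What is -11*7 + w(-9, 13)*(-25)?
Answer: -302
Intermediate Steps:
w(L, r) = 5 + L + r
-11*7 + w(-9, 13)*(-25) = -11*7 + (5 - 9 + 13)*(-25) = -77 + 9*(-25) = -77 - 225 = -302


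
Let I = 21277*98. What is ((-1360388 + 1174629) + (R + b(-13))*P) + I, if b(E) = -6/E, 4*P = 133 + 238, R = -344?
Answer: 48555619/26 ≈ 1.8675e+6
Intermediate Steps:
P = 371/4 (P = (133 + 238)/4 = (¼)*371 = 371/4 ≈ 92.750)
I = 2085146
((-1360388 + 1174629) + (R + b(-13))*P) + I = ((-1360388 + 1174629) + (-344 - 6/(-13))*(371/4)) + 2085146 = (-185759 + (-344 - 6*(-1/13))*(371/4)) + 2085146 = (-185759 + (-344 + 6/13)*(371/4)) + 2085146 = (-185759 - 4466/13*371/4) + 2085146 = (-185759 - 828443/26) + 2085146 = -5658177/26 + 2085146 = 48555619/26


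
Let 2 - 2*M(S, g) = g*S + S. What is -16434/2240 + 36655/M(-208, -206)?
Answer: -216231823/23877280 ≈ -9.0560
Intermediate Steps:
M(S, g) = 1 - S/2 - S*g/2 (M(S, g) = 1 - (g*S + S)/2 = 1 - (S*g + S)/2 = 1 - (S + S*g)/2 = 1 + (-S/2 - S*g/2) = 1 - S/2 - S*g/2)
-16434/2240 + 36655/M(-208, -206) = -16434/2240 + 36655/(1 - ½*(-208) - ½*(-208)*(-206)) = -16434*1/2240 + 36655/(1 + 104 - 21424) = -8217/1120 + 36655/(-21319) = -8217/1120 + 36655*(-1/21319) = -8217/1120 - 36655/21319 = -216231823/23877280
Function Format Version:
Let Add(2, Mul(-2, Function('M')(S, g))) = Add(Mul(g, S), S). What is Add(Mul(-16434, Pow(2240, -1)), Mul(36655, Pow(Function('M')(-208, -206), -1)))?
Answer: Rational(-216231823, 23877280) ≈ -9.0560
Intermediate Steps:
Function('M')(S, g) = Add(1, Mul(Rational(-1, 2), S), Mul(Rational(-1, 2), S, g)) (Function('M')(S, g) = Add(1, Mul(Rational(-1, 2), Add(Mul(g, S), S))) = Add(1, Mul(Rational(-1, 2), Add(Mul(S, g), S))) = Add(1, Mul(Rational(-1, 2), Add(S, Mul(S, g)))) = Add(1, Add(Mul(Rational(-1, 2), S), Mul(Rational(-1, 2), S, g))) = Add(1, Mul(Rational(-1, 2), S), Mul(Rational(-1, 2), S, g)))
Add(Mul(-16434, Pow(2240, -1)), Mul(36655, Pow(Function('M')(-208, -206), -1))) = Add(Mul(-16434, Pow(2240, -1)), Mul(36655, Pow(Add(1, Mul(Rational(-1, 2), -208), Mul(Rational(-1, 2), -208, -206)), -1))) = Add(Mul(-16434, Rational(1, 2240)), Mul(36655, Pow(Add(1, 104, -21424), -1))) = Add(Rational(-8217, 1120), Mul(36655, Pow(-21319, -1))) = Add(Rational(-8217, 1120), Mul(36655, Rational(-1, 21319))) = Add(Rational(-8217, 1120), Rational(-36655, 21319)) = Rational(-216231823, 23877280)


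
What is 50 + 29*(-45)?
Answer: -1255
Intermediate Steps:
50 + 29*(-45) = 50 - 1305 = -1255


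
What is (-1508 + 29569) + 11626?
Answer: 39687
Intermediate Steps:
(-1508 + 29569) + 11626 = 28061 + 11626 = 39687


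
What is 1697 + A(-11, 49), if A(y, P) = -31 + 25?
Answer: 1691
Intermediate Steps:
A(y, P) = -6
1697 + A(-11, 49) = 1697 - 6 = 1691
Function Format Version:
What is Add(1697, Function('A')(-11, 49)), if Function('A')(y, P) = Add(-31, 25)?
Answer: 1691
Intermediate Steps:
Function('A')(y, P) = -6
Add(1697, Function('A')(-11, 49)) = Add(1697, -6) = 1691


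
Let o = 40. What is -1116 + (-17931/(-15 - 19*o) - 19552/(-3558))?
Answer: -1499181451/1378725 ≈ -1087.4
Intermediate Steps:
-1116 + (-17931/(-15 - 19*o) - 19552/(-3558)) = -1116 + (-17931/(-15 - 19*40) - 19552/(-3558)) = -1116 + (-17931/(-15 - 760) - 19552*(-1/3558)) = -1116 + (-17931/(-775) + 9776/1779) = -1116 + (-17931*(-1/775) + 9776/1779) = -1116 + (17931/775 + 9776/1779) = -1116 + 39475649/1378725 = -1499181451/1378725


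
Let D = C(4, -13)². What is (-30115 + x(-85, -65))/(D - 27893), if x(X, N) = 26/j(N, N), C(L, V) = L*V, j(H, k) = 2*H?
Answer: 150576/125945 ≈ 1.1956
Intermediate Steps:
x(X, N) = 13/N (x(X, N) = 26/((2*N)) = 26*(1/(2*N)) = 13/N)
D = 2704 (D = (4*(-13))² = (-52)² = 2704)
(-30115 + x(-85, -65))/(D - 27893) = (-30115 + 13/(-65))/(2704 - 27893) = (-30115 + 13*(-1/65))/(-25189) = (-30115 - ⅕)*(-1/25189) = -150576/5*(-1/25189) = 150576/125945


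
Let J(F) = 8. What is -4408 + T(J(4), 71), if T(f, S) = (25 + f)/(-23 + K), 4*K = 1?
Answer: -401260/91 ≈ -4409.5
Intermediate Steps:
K = ¼ (K = (¼)*1 = ¼ ≈ 0.25000)
T(f, S) = -100/91 - 4*f/91 (T(f, S) = (25 + f)/(-23 + ¼) = (25 + f)/(-91/4) = (25 + f)*(-4/91) = -100/91 - 4*f/91)
-4408 + T(J(4), 71) = -4408 + (-100/91 - 4/91*8) = -4408 + (-100/91 - 32/91) = -4408 - 132/91 = -401260/91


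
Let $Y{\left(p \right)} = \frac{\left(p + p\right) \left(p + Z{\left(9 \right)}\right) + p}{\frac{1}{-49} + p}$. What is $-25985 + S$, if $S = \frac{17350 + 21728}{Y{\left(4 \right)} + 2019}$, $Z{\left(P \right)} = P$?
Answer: $- \frac{1151146315}{44333} \approx -25966.0$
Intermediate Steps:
$Y{\left(p \right)} = \frac{p + 2 p \left(9 + p\right)}{- \frac{1}{49} + p}$ ($Y{\left(p \right)} = \frac{\left(p + p\right) \left(p + 9\right) + p}{\frac{1}{-49} + p} = \frac{2 p \left(9 + p\right) + p}{- \frac{1}{49} + p} = \frac{p + 2 p \left(9 + p\right)}{- \frac{1}{49} + p}$)
$S = \frac{846690}{44333}$ ($S = \frac{17350 + 21728}{49 \cdot 4 \frac{1}{-1 + 49 \cdot 4} \left(19 + 2 \cdot 4\right) + 2019} = \frac{39078}{49 \cdot 4 \frac{1}{-1 + 196} \left(19 + 8\right) + 2019} = \frac{39078}{49 \cdot 4 \cdot \frac{1}{195} \cdot 27 + 2019} = \frac{39078}{\frac{1764}{65} + 2019} = \frac{39078}{\frac{132999}{65}} = 39078 \cdot \frac{65}{132999} = \frac{846690}{44333} \approx 19.098$)
$-25985 + S = -25985 + \frac{846690}{44333} = - \frac{1151146315}{44333}$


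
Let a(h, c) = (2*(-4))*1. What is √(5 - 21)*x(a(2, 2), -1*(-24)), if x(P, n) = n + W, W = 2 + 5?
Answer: 124*I ≈ 124.0*I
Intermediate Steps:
a(h, c) = -8 (a(h, c) = -8*1 = -8)
W = 7
x(P, n) = 7 + n (x(P, n) = n + 7 = 7 + n)
√(5 - 21)*x(a(2, 2), -1*(-24)) = √(5 - 21)*(7 - 1*(-24)) = √(-16)*(7 + 24) = (4*I)*31 = 124*I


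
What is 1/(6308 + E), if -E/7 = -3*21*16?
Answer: 1/13364 ≈ 7.4828e-5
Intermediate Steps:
E = 7056 (E = -7*(-3*21)*16 = -(-441)*16 = -7*(-1008) = 7056)
1/(6308 + E) = 1/(6308 + 7056) = 1/13364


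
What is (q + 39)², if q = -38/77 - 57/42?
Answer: 32729841/23716 ≈ 1380.1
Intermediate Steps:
q = -285/154 (q = -38*1/77 - 57*1/42 = -38/77 - 19/14 = -285/154 ≈ -1.8506)
(q + 39)² = (-285/154 + 39)² = (5721/154)² = 32729841/23716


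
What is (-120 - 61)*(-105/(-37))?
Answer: -19005/37 ≈ -513.65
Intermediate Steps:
(-120 - 61)*(-105/(-37)) = -(-19005)*(-1)/37 = -181*105/37 = -19005/37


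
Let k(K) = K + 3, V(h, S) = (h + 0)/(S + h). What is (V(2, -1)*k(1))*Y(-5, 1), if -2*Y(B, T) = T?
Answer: -4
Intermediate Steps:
Y(B, T) = -T/2
V(h, S) = h/(S + h)
k(K) = 3 + K
(V(2, -1)*k(1))*Y(-5, 1) = ((2/(-1 + 2))*(3 + 1))*(-½*1) = ((2/1)*4)*(-½) = ((2*1)*4)*(-½) = (2*4)*(-½) = 8*(-½) = -4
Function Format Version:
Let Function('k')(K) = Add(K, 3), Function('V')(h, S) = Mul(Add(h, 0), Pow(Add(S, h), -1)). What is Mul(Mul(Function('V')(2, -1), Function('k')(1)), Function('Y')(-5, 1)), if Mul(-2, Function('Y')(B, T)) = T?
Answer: -4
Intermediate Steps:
Function('Y')(B, T) = Mul(Rational(-1, 2), T)
Function('V')(h, S) = Mul(h, Pow(Add(S, h), -1))
Function('k')(K) = Add(3, K)
Mul(Mul(Function('V')(2, -1), Function('k')(1)), Function('Y')(-5, 1)) = Mul(Mul(Mul(2, Pow(Add(-1, 2), -1)), Add(3, 1)), Mul(Rational(-1, 2), 1)) = Mul(Mul(Mul(2, Pow(1, -1)), 4), Rational(-1, 2)) = Mul(Mul(Mul(2, 1), 4), Rational(-1, 2)) = Mul(Mul(2, 4), Rational(-1, 2)) = Mul(8, Rational(-1, 2)) = -4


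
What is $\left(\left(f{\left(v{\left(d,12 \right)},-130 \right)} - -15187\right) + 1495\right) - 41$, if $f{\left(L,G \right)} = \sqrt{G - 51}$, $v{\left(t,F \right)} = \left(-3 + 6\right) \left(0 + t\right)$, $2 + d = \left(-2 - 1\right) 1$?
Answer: $16641 + i \sqrt{181} \approx 16641.0 + 13.454 i$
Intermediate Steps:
$d = -5$ ($d = -2 + \left(-2 - 1\right) 1 = -2 - 3 = -5$)
$v{\left(t,F \right)} = 3 t$
$f{\left(L,G \right)} = \sqrt{-51 + G}$
$\left(\left(f{\left(v{\left(d,12 \right)},-130 \right)} - -15187\right) + 1495\right) - 41 = \left(\left(\sqrt{-51 - 130} - -15187\right) + 1495\right) - 41 = \left(\left(\sqrt{-181} + 15187\right) + 1495\right) - 41 = \left(\left(i \sqrt{181} + 15187\right) + 1495\right) - 41 = \left(\left(15187 + i \sqrt{181}\right) + 1495\right) - 41 = \left(16682 + i \sqrt{181}\right) - 41 = 16641 + i \sqrt{181}$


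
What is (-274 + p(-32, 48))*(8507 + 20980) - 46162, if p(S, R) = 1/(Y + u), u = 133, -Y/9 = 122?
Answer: -7841233487/965 ≈ -8.1256e+6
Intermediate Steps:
Y = -1098 (Y = -9*122 = -1098)
p(S, R) = -1/965 (p(S, R) = 1/(-1098 + 133) = 1/(-965) = -1/965)
(-274 + p(-32, 48))*(8507 + 20980) - 46162 = (-274 - 1/965)*(8507 + 20980) - 46162 = -264411/965*29487 - 46162 = -7796687157/965 - 46162 = -7841233487/965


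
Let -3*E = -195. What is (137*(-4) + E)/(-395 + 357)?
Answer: 483/38 ≈ 12.711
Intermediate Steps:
E = 65 (E = -⅓*(-195) = 65)
(137*(-4) + E)/(-395 + 357) = (137*(-4) + 65)/(-395 + 357) = (-548 + 65)/(-38) = -483*(-1/38) = 483/38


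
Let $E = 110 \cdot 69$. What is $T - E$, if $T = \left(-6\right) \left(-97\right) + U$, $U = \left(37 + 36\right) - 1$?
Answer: $-6936$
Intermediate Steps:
$E = 7590$
$U = 72$ ($U = 73 - 1 = 72$)
$T = 654$ ($T = \left(-6\right) \left(-97\right) + 72 = 582 + 72 = 654$)
$T - E = 654 - 7590 = -6936$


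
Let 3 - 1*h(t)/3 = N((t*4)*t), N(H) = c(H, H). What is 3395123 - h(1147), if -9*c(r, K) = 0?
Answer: 3395114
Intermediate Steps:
c(r, K) = 0 (c(r, K) = -⅑*0 = 0)
N(H) = 0
h(t) = 9 (h(t) = 9 - 3*0 = 9 + 0 = 9)
3395123 - h(1147) = 3395123 - 1*9 = 3395123 - 9 = 3395114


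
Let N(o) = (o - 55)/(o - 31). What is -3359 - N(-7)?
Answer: -63852/19 ≈ -3360.6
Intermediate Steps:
N(o) = (-55 + o)/(-31 + o)
-3359 - N(-7) = -3359 - (-55 - 7)/(-31 - 7) = -3359 - (-62)/(-38) = -3359 - (-1)*(-62)/38 = -3359 - 1*31/19 = -3359 - 31/19 = -63852/19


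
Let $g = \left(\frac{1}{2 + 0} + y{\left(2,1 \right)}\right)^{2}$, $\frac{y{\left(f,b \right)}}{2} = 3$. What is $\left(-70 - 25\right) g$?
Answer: $- \frac{16055}{4} \approx -4013.8$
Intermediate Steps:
$y{\left(f,b \right)} = 6$ ($y{\left(f,b \right)} = 2 \cdot 3 = 6$)
$g = \frac{169}{4}$ ($g = \left(\frac{1}{2 + 0} + 6\right)^{2} = \left(\frac{1}{2} + 6\right)^{2} = \left(\frac{13}{2}\right)^{2} = \frac{169}{4} \approx 42.25$)
$\left(-70 - 25\right) g = \left(-70 - 25\right) \frac{169}{4} = \left(-95\right) \frac{169}{4} = - \frac{16055}{4}$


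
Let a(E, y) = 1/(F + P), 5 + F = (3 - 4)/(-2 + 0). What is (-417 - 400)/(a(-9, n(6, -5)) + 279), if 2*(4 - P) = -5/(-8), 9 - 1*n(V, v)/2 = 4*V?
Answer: -10621/3611 ≈ -2.9413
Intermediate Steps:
F = -9/2 (F = -5 + (3 - 4)/(-2 + 0) = -5 - 1/(-2) = -5 - 1*(-½) = -5 + ½ = -9/2 ≈ -4.5000)
n(V, v) = 18 - 8*V
P = 59/16 (P = 4 - (-5)/(2*(-8)) = 4 - (-5)*(-1)/(2*8) = 4 - ½*5/8 = 4 - 5/16 = 59/16 ≈ 3.6875)
a(E, y) = -16/13 (a(E, y) = 1/(-9/2 + 59/16) = 1/(-13/16) = -16/13)
(-417 - 400)/(a(-9, n(6, -5)) + 279) = (-417 - 400)/(-16/13 + 279) = -817/3611/13 = -817*13/3611 = -10621/3611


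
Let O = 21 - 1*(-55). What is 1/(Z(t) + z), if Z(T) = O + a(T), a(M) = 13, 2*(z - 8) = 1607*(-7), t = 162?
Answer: -2/11055 ≈ -0.00018091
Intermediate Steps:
z = -11233/2 (z = 8 + (1607*(-7))/2 = 8 + (1/2)*(-11249) = 8 - 11249/2 = -11233/2 ≈ -5616.5)
O = 76 (O = 21 + 55 = 76)
Z(T) = 89 (Z(T) = 76 + 13 = 89)
1/(Z(t) + z) = 1/(89 - 11233/2) = 1/(-11055/2) = -2/11055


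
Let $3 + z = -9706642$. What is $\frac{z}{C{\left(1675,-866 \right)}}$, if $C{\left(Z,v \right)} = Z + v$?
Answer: $- \frac{9706645}{809} \approx -11998.0$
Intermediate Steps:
$z = -9706645$ ($z = -3 - 9706642 = -9706645$)
$\frac{z}{C{\left(1675,-866 \right)}} = - \frac{9706645}{1675 - 866} = - \frac{9706645}{809}$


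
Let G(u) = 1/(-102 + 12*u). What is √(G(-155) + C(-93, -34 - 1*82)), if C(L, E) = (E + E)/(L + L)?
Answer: √512479414/20274 ≈ 1.1166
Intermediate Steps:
C(L, E) = E/L (C(L, E) = (2*E)/((2*L)) = (2*E)*(1/(2*L)) = E/L)
√(G(-155) + C(-93, -34 - 1*82)) = √(1/(6*(-17 + 2*(-155))) + (-34 - 1*82)/(-93)) = √(1/(6*(-17 - 310)) + (-34 - 82)*(-1/93)) = √((⅙)/(-327) - 116*(-1/93)) = √((⅙)*(-1/327) + 116/93) = √(-1/1962 + 116/93) = √(75833/60822) = √512479414/20274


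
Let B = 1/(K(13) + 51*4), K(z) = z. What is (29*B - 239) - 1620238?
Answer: -351643480/217 ≈ -1.6205e+6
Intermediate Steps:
B = 1/217 (B = 1/(13 + 51*4) = 1/(13 + 204) = 1/217 ≈ 0.0046083)
(29*B - 239) - 1620238 = (29*(1/217) - 239) - 1620238 = (29/217 - 239) - 1620238 = -51834/217 - 1620238 = -351643480/217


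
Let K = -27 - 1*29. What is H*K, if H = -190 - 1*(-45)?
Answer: 8120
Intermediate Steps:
H = -145 (H = -190 + 45 = -145)
K = -56 (K = -27 - 29 = -56)
H*K = -145*(-56) = 8120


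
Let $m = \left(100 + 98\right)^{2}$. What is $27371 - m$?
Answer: $-11833$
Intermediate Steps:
$m = 39204$ ($m = 198^{2} = 39204$)
$27371 - m = 27371 - 39204 = -11833$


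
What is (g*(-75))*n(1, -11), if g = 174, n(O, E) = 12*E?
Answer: 1722600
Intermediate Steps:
(g*(-75))*n(1, -11) = (174*(-75))*(12*(-11)) = -13050*(-132) = 1722600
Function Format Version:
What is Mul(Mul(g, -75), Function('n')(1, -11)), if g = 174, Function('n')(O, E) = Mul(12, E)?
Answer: 1722600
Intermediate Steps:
Mul(Mul(g, -75), Function('n')(1, -11)) = Mul(Mul(174, -75), Mul(12, -11)) = Mul(-13050, -132) = 1722600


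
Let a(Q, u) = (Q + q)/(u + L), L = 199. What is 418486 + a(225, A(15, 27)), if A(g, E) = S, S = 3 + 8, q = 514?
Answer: 87882799/210 ≈ 4.1849e+5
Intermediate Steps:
S = 11
A(g, E) = 11
a(Q, u) = (514 + Q)/(199 + u) (a(Q, u) = (Q + 514)/(u + 199) = (514 + Q)/(199 + u))
418486 + a(225, A(15, 27)) = 418486 + (514 + 225)/(199 + 11) = 418486 + 739/210 = 87882799/210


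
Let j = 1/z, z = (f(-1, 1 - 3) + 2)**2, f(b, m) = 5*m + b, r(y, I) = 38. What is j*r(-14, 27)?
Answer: 38/81 ≈ 0.46914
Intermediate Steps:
f(b, m) = b + 5*m
z = 81 (z = ((-1 + 5*(1 - 3)) + 2)**2 = ((-1 + 5*(-2)) + 2)**2 = ((-1 - 10) + 2)**2 = (-11 + 2)**2 = (-9)**2 = 81)
j = 1/81 ≈ 0.012346
j*r(-14, 27) = (1/81)*38 = 38/81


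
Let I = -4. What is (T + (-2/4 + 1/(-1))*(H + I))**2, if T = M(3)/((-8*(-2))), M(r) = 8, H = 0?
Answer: 169/4 ≈ 42.250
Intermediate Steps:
T = 1/2 (T = 8/((-8*(-2))) = 8/16 = 8*(1/16) = 1/2 ≈ 0.50000)
(T + (-2/4 + 1/(-1))*(H + I))**2 = (1/2 + (-2/4 + 1/(-1))*(0 - 4))**2 = (1/2 + (-2*1/4 + 1*(-1))*(-4))**2 = (1/2 + (-1/2 - 1)*(-4))**2 = (1/2 - 3/2*(-4))**2 = (1/2 + 6)**2 = (13/2)**2 = 169/4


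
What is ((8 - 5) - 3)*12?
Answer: 0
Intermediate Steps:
((8 - 5) - 3)*12 = (3 - 3)*12 = 0*12 = 0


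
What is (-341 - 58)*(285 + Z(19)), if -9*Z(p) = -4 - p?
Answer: -344204/3 ≈ -1.1473e+5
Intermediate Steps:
Z(p) = 4/9 + p/9 (Z(p) = -(-4 - p)/9 = 4/9 + p/9)
(-341 - 58)*(285 + Z(19)) = (-341 - 58)*(285 + (4/9 + (⅑)*19)) = -399*(285 + (4/9 + 19/9)) = -399*(285 + 23/9) = -399*2588/9 = -344204/3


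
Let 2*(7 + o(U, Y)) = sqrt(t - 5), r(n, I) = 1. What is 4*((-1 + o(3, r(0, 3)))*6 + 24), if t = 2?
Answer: -96 + 12*I*sqrt(3) ≈ -96.0 + 20.785*I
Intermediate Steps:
o(U, Y) = -7 + I*sqrt(3)/2 (o(U, Y) = -7 + sqrt(2 - 5)/2 = -7 + sqrt(-3)/2 = -7 + (I*sqrt(3))/2 = -7 + I*sqrt(3)/2)
4*((-1 + o(3, r(0, 3)))*6 + 24) = 4*((-1 + (-7 + I*sqrt(3)/2))*6 + 24) = 4*((-8 + I*sqrt(3)/2)*6 + 24) = 4*((-48 + 3*I*sqrt(3)) + 24) = 4*(-24 + 3*I*sqrt(3)) = -96 + 12*I*sqrt(3)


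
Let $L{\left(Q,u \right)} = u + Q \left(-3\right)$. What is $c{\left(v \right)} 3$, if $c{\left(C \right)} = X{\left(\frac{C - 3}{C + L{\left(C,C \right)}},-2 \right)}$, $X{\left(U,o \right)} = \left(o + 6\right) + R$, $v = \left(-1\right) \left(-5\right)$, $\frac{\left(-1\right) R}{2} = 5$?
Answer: $-18$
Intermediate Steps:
$R = -10$ ($R = \left(-2\right) 5 = -10$)
$v = 5$
$L{\left(Q,u \right)} = u - 3 Q$
$X{\left(U,o \right)} = -4 + o$ ($X{\left(U,o \right)} = \left(o + 6\right) - 10 = \left(6 + o\right) - 10 = -4 + o$)
$c{\left(C \right)} = -6$ ($c{\left(C \right)} = -4 - 2 = -6$)
$c{\left(v \right)} 3 = \left(-6\right) 3 = -18$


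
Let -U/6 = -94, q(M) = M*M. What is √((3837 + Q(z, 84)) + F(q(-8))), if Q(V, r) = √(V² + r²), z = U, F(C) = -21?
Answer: 2*√(954 + 3*√2258) ≈ 66.229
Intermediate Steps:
q(M) = M²
U = 564 (U = -6*(-94) = 564)
z = 564
√((3837 + Q(z, 84)) + F(q(-8))) = √((3837 + √(564² + 84²)) - 21) = √((3837 + √(318096 + 7056)) - 21) = √((3837 + √325152) - 21) = √((3837 + 12*√2258) - 21) = √(3816 + 12*√2258)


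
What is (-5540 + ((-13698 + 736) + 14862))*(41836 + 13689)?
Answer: -202111000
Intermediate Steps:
(-5540 + ((-13698 + 736) + 14862))*(41836 + 13689) = (-5540 + (-12962 + 14862))*55525 = (-5540 + 1900)*55525 = -3640*55525 = -202111000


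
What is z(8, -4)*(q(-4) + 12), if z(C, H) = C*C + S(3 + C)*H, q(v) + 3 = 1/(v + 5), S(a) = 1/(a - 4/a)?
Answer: 74440/117 ≈ 636.24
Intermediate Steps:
q(v) = -3 + 1/(5 + v) (q(v) = -3 + 1/(v + 5) = -3 + 1/(5 + v))
z(C, H) = C**2 + H*(3 + C)/(-4 + (3 + C)**2) (z(C, H) = C*C + ((3 + C)/(-4 + (3 + C)**2))*H = C**2 + ((3 + C)/(-4 + (3 + C)**2))*H = C**2 + H*(3 + C)/(-4 + (3 + C)**2))
z(8, -4)*(q(-4) + 12) = ((-4*(3 + 8) + 8**2*(-4 + (3 + 8)**2))/(-4 + (3 + 8)**2))*((-14 - 3*(-4))/(5 - 4) + 12) = ((-4*11 + 64*(-4 + 11**2))/(-4 + 11**2))*((-14 + 12)/1 + 12) = ((-44 + 64*(-4 + 121))/(-4 + 121))*(1*(-2) + 12) = ((-44 + 64*117)/117)*(-2 + 12) = ((-44 + 7488)/117)*10 = ((1/117)*7444)*10 = (7444/117)*10 = 74440/117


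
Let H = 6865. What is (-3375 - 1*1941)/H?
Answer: -5316/6865 ≈ -0.77436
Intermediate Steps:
(-3375 - 1*1941)/H = (-3375 - 1*1941)/6865 = (-3375 - 1941)*(1/6865) = -5316*1/6865 = -5316/6865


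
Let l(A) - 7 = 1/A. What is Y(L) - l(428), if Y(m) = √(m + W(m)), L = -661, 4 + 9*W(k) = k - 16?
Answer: -2997/428 + I*√6630/3 ≈ -7.0023 + 27.142*I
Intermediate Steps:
W(k) = -20/9 + k/9 (W(k) = -4/9 + (k - 16)/9 = -4/9 + (-16 + k)/9 = -4/9 + (-16/9 + k/9) = -20/9 + k/9)
l(A) = 7 + 1/A
Y(m) = √(-20/9 + 10*m/9) (Y(m) = √(m + (-20/9 + m/9)) = √(-20/9 + 10*m/9))
Y(L) - l(428) = √(-20 + 10*(-661))/3 - (7 + 1/428) = √(-20 - 6610)/3 - (7 + 1/428) = √(-6630)/3 - 1*2997/428 = (I*√6630)/3 - 2997/428 = I*√6630/3 - 2997/428 = -2997/428 + I*√6630/3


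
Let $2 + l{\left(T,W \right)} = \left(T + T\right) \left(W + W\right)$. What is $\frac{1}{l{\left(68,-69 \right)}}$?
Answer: $- \frac{1}{18770} \approx -5.3276 \cdot 10^{-5}$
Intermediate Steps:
$l{\left(T,W \right)} = -2 + 4 T W$ ($l{\left(T,W \right)} = -2 + \left(T + T\right) \left(W + W\right) = -2 + 2 T 2 W = -2 + 4 T W$)
$\frac{1}{l{\left(68,-69 \right)}} = \frac{1}{-2 + 4 \cdot 68 \left(-69\right)} = \frac{1}{-2 - 18768} = \frac{1}{-18770} = - \frac{1}{18770}$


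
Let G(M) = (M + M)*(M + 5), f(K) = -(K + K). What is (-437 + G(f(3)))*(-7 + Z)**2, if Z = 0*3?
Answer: -20825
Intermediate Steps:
f(K) = -2*K
G(M) = 2*M*(5 + M) (G(M) = (2*M)*(5 + M) = 2*M*(5 + M))
Z = 0
(-437 + G(f(3)))*(-7 + Z)**2 = (-437 + 2*(-2*3)*(5 - 2*3))*(-7 + 0)**2 = (-437 + 2*(-6)*(5 - 6))*(-7)**2 = (-437 + 2*(-6)*(-1))*49 = (-437 + 12)*49 = -425*49 = -20825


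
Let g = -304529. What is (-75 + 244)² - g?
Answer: 333090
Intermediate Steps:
(-75 + 244)² - g = (-75 + 244)² - 1*(-304529) = 169² + 304529 = 28561 + 304529 = 333090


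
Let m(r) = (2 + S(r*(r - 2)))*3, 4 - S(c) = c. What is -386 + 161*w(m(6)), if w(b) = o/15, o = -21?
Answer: -3057/5 ≈ -611.40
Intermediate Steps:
S(c) = 4 - c
m(r) = 18 - 3*r*(-2 + r) (m(r) = (2 + (4 - r*(r - 2)))*3 = (2 + (4 - r*(-2 + r)))*3 = (6 - r*(-2 + r))*3 = 18 - 3*r*(-2 + r))
w(b) = -7/5 (w(b) = -21/15 = -21*1/15 = -7/5)
-386 + 161*w(m(6)) = -386 + 161*(-7/5) = -386 - 1127/5 = -3057/5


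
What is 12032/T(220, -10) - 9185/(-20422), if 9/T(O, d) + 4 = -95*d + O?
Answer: 286506692329/183798 ≈ 1.5588e+6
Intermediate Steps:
T(O, d) = 9/(-4 + O - 95*d) (T(O, d) = 9/(-4 + (-95*d + O)) = 9/(-4 + (O - 95*d)) = 9/(-4 + O - 95*d))
12032/T(220, -10) - 9185/(-20422) = 12032/((-9/(4 - 1*220 + 95*(-10)))) - 9185/(-20422) = 12032/((-9/(4 - 220 - 950))) - 9185*(-1/20422) = 12032/((-9/(-1166))) + 9185/20422 = 12032/((-9*(-1/1166))) + 9185/20422 = 12032/(9/1166) + 9185/20422 = 12032*(1166/9) + 9185/20422 = 14029312/9 + 9185/20422 = 286506692329/183798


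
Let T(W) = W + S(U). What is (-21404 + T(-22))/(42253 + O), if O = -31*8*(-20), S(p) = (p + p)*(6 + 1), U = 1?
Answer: -21412/47213 ≈ -0.45352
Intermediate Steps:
S(p) = 14*p (S(p) = (2*p)*7 = 14*p)
O = 4960 (O = -248*(-20) = 4960)
T(W) = 14 + W (T(W) = W + 14*1 = W + 14 = 14 + W)
(-21404 + T(-22))/(42253 + O) = (-21404 + (14 - 22))/(42253 + 4960) = (-21404 - 8)/47213 = -21412*1/47213 = -21412/47213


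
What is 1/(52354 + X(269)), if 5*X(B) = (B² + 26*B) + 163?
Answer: 5/341288 ≈ 1.4650e-5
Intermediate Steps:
X(B) = 163/5 + B²/5 + 26*B/5 (X(B) = ((B² + 26*B) + 163)/5 = (163 + B² + 26*B)/5 = 163/5 + B²/5 + 26*B/5)
1/(52354 + X(269)) = 1/(52354 + (163/5 + (⅕)*269² + (26/5)*269)) = 1/(52354 + (163/5 + (⅕)*72361 + 6994/5)) = 1/(52354 + (163/5 + 72361/5 + 6994/5)) = 1/(52354 + 79518/5) = 1/(341288/5) = 5/341288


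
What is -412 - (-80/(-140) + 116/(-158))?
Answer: -227746/553 ≈ -411.84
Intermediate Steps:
-412 - (-80/(-140) + 116/(-158)) = -412 - (-80*(-1/140) + 116*(-1/158)) = -412 - (4/7 - 58/79) = -412 - 1*(-90/553) = -412 + 90/553 = -227746/553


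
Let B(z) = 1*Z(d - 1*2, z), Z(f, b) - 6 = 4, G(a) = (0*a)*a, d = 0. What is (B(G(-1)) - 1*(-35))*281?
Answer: 12645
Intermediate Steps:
G(a) = 0 (G(a) = 0*a = 0)
Z(f, b) = 10 (Z(f, b) = 6 + 4 = 10)
B(z) = 10 (B(z) = 1*10 = 10)
(B(G(-1)) - 1*(-35))*281 = (10 - 1*(-35))*281 = (10 + 35)*281 = 45*281 = 12645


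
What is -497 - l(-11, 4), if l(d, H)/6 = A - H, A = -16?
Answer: -377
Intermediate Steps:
l(d, H) = -96 - 6*H (l(d, H) = 6*(-16 - H) = -96 - 6*H)
-497 - l(-11, 4) = -497 - (-96 - 6*4) = -497 - (-96 - 24) = -497 - 1*(-120) = -497 + 120 = -377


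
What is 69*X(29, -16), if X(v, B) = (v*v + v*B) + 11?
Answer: 26772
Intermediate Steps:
X(v, B) = 11 + v² + B*v (X(v, B) = (v² + B*v) + 11 = 11 + v² + B*v)
69*X(29, -16) = 69*(11 + 29² - 16*29) = 69*(11 + 841 - 464) = 69*388 = 26772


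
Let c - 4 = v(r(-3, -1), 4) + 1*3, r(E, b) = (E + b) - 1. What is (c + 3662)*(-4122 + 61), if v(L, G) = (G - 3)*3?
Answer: -14911992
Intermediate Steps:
r(E, b) = -1 + E + b
v(L, G) = -9 + 3*G (v(L, G) = (-3 + G)*3 = -9 + 3*G)
c = 10 (c = 4 + ((-9 + 3*4) + 1*3) = 4 + ((-9 + 12) + 3) = 4 + (3 + 3) = 4 + 6 = 10)
(c + 3662)*(-4122 + 61) = (10 + 3662)*(-4122 + 61) = 3672*(-4061) = -14911992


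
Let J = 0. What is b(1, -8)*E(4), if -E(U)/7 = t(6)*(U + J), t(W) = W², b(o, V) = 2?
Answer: -2016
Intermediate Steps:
E(U) = -252*U (E(U) = -7*6²*(U + 0) = -252*U)
b(1, -8)*E(4) = 2*(-252*4) = 2*(-1008) = -2016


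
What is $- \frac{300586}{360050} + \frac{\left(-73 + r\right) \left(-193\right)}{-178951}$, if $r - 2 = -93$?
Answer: $- \frac{32593233943}{32215653775} \approx -1.0117$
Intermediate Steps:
$r = -91$ ($r = 2 - 93 = -91$)
$- \frac{300586}{360050} + \frac{\left(-73 + r\right) \left(-193\right)}{-178951} = - \frac{300586}{360050} + \frac{\left(-73 - 91\right) \left(-193\right)}{-178951} = \left(-300586\right) \frac{1}{360050} + \left(-164\right) \left(-193\right) \left(- \frac{1}{178951}\right) = - \frac{150293}{180025} + 31652 \left(- \frac{1}{178951}\right) = - \frac{150293}{180025} - \frac{31652}{178951} = - \frac{32593233943}{32215653775}$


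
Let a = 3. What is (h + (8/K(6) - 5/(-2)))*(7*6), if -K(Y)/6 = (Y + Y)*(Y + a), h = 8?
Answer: 11893/27 ≈ 440.48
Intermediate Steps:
K(Y) = -12*Y*(3 + Y) (K(Y) = -6*(Y + Y)*(Y + 3) = -6*2*Y*(3 + Y) = -12*Y*(3 + Y))
(h + (8/K(6) - 5/(-2)))*(7*6) = (8 + (8/((-12*6*(3 + 6))) - 5/(-2)))*(7*6) = (8 + (8/((-12*6*9)) - 5*(-½)))*42 = (8 + (8/(-648) + 5/2))*42 = (8 + (8*(-1/648) + 5/2))*42 = (8 + (-1/81 + 5/2))*42 = (8 + 403/162)*42 = (1699/162)*42 = 11893/27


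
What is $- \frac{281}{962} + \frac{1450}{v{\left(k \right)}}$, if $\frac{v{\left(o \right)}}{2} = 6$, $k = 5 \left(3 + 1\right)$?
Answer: $\frac{173941}{1443} \approx 120.54$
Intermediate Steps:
$k = 20$ ($k = 5 \cdot 4 = 20$)
$v{\left(o \right)} = 12$ ($v{\left(o \right)} = 2 \cdot 6 = 12$)
$- \frac{281}{962} + \frac{1450}{v{\left(k \right)}} = - \frac{281}{962} + \frac{1450}{12} = \left(-281\right) \frac{1}{962} + 1450 \cdot \frac{1}{12} = - \frac{281}{962} + \frac{725}{6} = \frac{173941}{1443}$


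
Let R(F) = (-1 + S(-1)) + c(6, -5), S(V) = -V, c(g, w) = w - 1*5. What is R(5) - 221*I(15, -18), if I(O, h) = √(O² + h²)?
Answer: -10 - 663*√61 ≈ -5188.2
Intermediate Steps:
c(g, w) = -5 + w (c(g, w) = w - 5 = -5 + w)
R(F) = -10 (R(F) = (-1 - 1*(-1)) + (-5 - 5) = (-1 + 1) - 10 = 0 - 10 = -10)
R(5) - 221*I(15, -18) = -10 - 221*√(15² + (-18)²) = -10 - 221*√(225 + 324) = -10 - 663*√61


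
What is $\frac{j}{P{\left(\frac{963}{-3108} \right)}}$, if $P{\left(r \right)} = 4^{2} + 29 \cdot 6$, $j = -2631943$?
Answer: $- \frac{2631943}{190} \approx -13852.0$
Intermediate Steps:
$P{\left(r \right)} = 190$ ($P{\left(r \right)} = 16 + 174 = 190$)
$\frac{j}{P{\left(\frac{963}{-3108} \right)}} = - \frac{2631943}{190}$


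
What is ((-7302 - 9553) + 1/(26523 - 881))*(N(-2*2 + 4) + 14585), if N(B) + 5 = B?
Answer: -3150708176610/12821 ≈ -2.4575e+8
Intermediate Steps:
N(B) = -5 + B
((-7302 - 9553) + 1/(26523 - 881))*(N(-2*2 + 4) + 14585) = ((-7302 - 9553) + 1/(26523 - 881))*((-5 + (-2*2 + 4)) + 14585) = (-16855 + 1/25642)*((-5 + (-4 + 4)) + 14585) = (-16855 + 1/25642)*((-5 + 0) + 14585) = -432195909*(-5 + 14585)/25642 = -432195909/25642*14580 = -3150708176610/12821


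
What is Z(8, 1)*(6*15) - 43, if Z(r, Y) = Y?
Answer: 47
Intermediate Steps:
Z(8, 1)*(6*15) - 43 = 1*(6*15) - 43 = 1*90 - 43 = 90 - 43 = 47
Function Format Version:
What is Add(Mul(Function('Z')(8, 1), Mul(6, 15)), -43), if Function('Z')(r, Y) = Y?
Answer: 47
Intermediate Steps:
Add(Mul(Function('Z')(8, 1), Mul(6, 15)), -43) = Add(Mul(1, Mul(6, 15)), -43) = Add(Mul(1, 90), -43) = Add(90, -43) = 47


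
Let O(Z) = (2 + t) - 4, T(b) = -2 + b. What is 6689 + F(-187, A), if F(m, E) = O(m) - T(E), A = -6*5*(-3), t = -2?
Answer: 6597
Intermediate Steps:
A = 90 (A = -30*(-3) = 90)
O(Z) = -4 (O(Z) = (2 - 2) - 4 = 0 - 4 = -4)
F(m, E) = -2 - E (F(m, E) = -4 - (-2 + E) = -4 + (2 - E) = -2 - E)
6689 + F(-187, A) = 6689 + (-2 - 1*90) = 6689 + (-2 - 90) = 6689 - 92 = 6597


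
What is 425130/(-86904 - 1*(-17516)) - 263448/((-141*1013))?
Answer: -7073743911/1651816034 ≈ -4.2824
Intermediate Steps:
425130/(-86904 - 1*(-17516)) - 263448/((-141*1013)) = 425130/(-86904 + 17516) - 263448/(-142833) = 425130/(-69388) - 263448*(-1/142833) = 425130*(-1/69388) + 87816/47611 = -212565/34694 + 87816/47611 = -7073743911/1651816034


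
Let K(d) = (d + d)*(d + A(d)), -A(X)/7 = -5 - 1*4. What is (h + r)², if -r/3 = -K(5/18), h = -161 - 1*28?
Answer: 20349121/2916 ≈ 6978.4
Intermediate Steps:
A(X) = 63 (A(X) = -7*(-5 - 1*4) = -7*(-5 - 4) = -7*(-9) = 63)
K(d) = 2*d*(63 + d) (K(d) = (d + d)*(d + 63) = (2*d)*(63 + d) = 2*d*(63 + d))
h = -189 (h = -161 - 28 = -189)
r = 5695/54 (r = -(-3)*2*(5/18)*(63 + 5/18) = -(-3)*2*(5/18)*(1139/18) = -(-3)*5695/162 = -3*(-5695/162) = 5695/54 ≈ 105.46)
(h + r)² = (-189 + 5695/54)² = (-4511/54)² = 20349121/2916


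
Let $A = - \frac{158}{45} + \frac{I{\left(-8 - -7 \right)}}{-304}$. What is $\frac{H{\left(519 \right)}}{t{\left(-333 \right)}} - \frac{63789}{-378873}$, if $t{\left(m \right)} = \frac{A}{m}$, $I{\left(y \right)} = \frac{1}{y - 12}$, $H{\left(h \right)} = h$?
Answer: $\frac{352876098709223}{7168403451} \approx 49227.0$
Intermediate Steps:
$I{\left(y \right)} = \frac{1}{-12 + y}$
$A = - \frac{624371}{177840}$ ($A = - \frac{158}{45} + \frac{1}{\left(-12 - 1\right) \left(-304\right)} = \left(-158\right) \frac{1}{45} + \frac{1}{-12 + \left(-8 + 7\right)} \left(- \frac{1}{304}\right) = - \frac{158}{45} + \frac{1}{-12 - 1} \left(- \frac{1}{304}\right) = - \frac{158}{45} + \frac{1}{-13} \left(- \frac{1}{304}\right) = - \frac{158}{45} - - \frac{1}{3952} = - \frac{158}{45} + \frac{1}{3952} = - \frac{624371}{177840} \approx -3.5109$)
$t{\left(m \right)} = - \frac{624371}{177840 m}$
$\frac{H{\left(519 \right)}}{t{\left(-333 \right)}} - \frac{63789}{-378873} = \frac{519}{\left(- \frac{624371}{177840}\right) \frac{1}{-333}} - \frac{63789}{-378873} = \frac{519}{\left(- \frac{624371}{177840}\right) \left(- \frac{1}{333}\right)} - - \frac{1933}{11481} = \frac{519}{\frac{624371}{59220720}} + \frac{1933}{11481} = 519 \cdot \frac{59220720}{624371} + \frac{1933}{11481} = \frac{30735553680}{624371} + \frac{1933}{11481} = \frac{352876098709223}{7168403451}$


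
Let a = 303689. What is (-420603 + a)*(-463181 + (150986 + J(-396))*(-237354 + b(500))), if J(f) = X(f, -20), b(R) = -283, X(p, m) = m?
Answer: 4194356452126022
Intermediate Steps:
J(f) = -20
(-420603 + a)*(-463181 + (150986 + J(-396))*(-237354 + b(500))) = (-420603 + 303689)*(-463181 + (150986 - 20)*(-237354 - 283)) = -116914*(-463181 + 150966*(-237637)) = -116914*(-463181 - 35875107342) = -116914*(-35875570523) = 4194356452126022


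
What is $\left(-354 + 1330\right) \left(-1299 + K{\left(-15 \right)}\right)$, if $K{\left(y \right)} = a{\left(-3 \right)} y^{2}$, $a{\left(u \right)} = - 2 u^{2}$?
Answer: $-5220624$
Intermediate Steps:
$K{\left(y \right)} = - 18 y^{2}$ ($K{\left(y \right)} = - 2 \left(-3\right)^{2} y^{2} = \left(-2\right) 9 y^{2} = - 18 y^{2}$)
$\left(-354 + 1330\right) \left(-1299 + K{\left(-15 \right)}\right) = \left(-354 + 1330\right) \left(-1299 - 18 \left(-15\right)^{2}\right) = 976 \left(-1299 - 4050\right) = 976 \left(-5349\right) = -5220624$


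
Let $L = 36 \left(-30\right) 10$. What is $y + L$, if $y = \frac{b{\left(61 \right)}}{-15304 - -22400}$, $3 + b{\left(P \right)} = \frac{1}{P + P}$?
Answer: $- \frac{9349689965}{865712} \approx -10800.0$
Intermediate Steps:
$b{\left(P \right)} = -3 + \frac{1}{2 P}$ ($b{\left(P \right)} = -3 + \frac{1}{P + P} = -3 + \frac{1}{2 P}$)
$y = - \frac{365}{865712}$ ($y = \frac{-3 + \frac{1}{2 \cdot 61}}{-15304 - -22400} = \frac{-3 + \frac{1}{2} \cdot \frac{1}{61}}{-15304 + 22400} = \frac{-3 + \frac{1}{122}}{7096} = \left(- \frac{365}{122}\right) \frac{1}{7096} = - \frac{365}{865712} \approx -0.00042162$)
$L = -10800$ ($L = \left(-1080\right) 10 = -10800$)
$y + L = - \frac{365}{865712} - 10800 = - \frac{9349689965}{865712}$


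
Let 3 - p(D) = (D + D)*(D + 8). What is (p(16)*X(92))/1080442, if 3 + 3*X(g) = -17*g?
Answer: 399585/1080442 ≈ 0.36983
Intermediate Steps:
p(D) = 3 - 2*D*(8 + D) (p(D) = 3 - (D + D)*(D + 8) = 3 - 2*D*(8 + D))
X(g) = -1 - 17*g/3 (X(g) = -1 + (-17*g)/3 = -1 - 17*g/3)
(p(16)*X(92))/1080442 = ((3 - 16*16 - 2*16²)*(-1 - 17/3*92))/1080442 = ((3 - 256 - 2*256)*(-1 - 1564/3))*(1/1080442) = ((3 - 256 - 512)*(-1567/3))*(1/1080442) = -765*(-1567/3)*(1/1080442) = 399585*(1/1080442) = 399585/1080442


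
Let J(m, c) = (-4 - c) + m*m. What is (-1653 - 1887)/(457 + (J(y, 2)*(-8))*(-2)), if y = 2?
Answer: -708/85 ≈ -8.3294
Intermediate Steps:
J(m, c) = -4 + m² - c (J(m, c) = (-4 - c) + m² = -4 + m² - c)
(-1653 - 1887)/(457 + (J(y, 2)*(-8))*(-2)) = (-1653 - 1887)/(457 + ((-4 + 2² - 1*2)*(-8))*(-2)) = -3540/(457 + ((-4 + 4 - 2)*(-8))*(-2)) = -3540/(457 - 2*(-8)*(-2)) = -3540/(457 + 16*(-2)) = -3540/(457 - 32) = -3540/425 = -3540*1/425 = -708/85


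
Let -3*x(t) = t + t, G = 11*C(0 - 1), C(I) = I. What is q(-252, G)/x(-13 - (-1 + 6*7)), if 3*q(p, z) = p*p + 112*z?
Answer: 15568/27 ≈ 576.59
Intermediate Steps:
G = -11 (G = 11*(0 - 1) = 11*(-1) = -11)
x(t) = -2*t/3 (x(t) = -(t + t)/3 = -2*t/3)
q(p, z) = p²/3 + 112*z/3 (q(p, z) = (p*p + 112*z)/3 = (p² + 112*z)/3 = p²/3 + 112*z/3)
q(-252, G)/x(-13 - (-1 + 6*7)) = ((⅓)*(-252)² + (112/3)*(-11))/((-2*(-13 - (-1 + 6*7))/3)) = ((⅓)*63504 - 1232/3)/((-2*(-13 - (-1 + 42))/3)) = (21168 - 1232/3)/((-2*(-13 - 1*41)/3)) = 62272/(3*((-2*(-13 - 41)/3))) = 62272/(3*((-⅔*(-54)))) = (62272/3)/36 = (62272/3)*(1/36) = 15568/27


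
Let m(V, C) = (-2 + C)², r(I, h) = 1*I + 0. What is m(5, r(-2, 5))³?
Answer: 4096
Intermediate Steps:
r(I, h) = I (r(I, h) = I + 0 = I)
m(5, r(-2, 5))³ = ((-2 - 2)²)³ = ((-4)²)³ = 16³ = 4096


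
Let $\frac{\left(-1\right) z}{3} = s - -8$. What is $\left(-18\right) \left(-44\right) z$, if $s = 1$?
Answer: $-21384$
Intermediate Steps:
$z = -27$ ($z = - 3 \left(1 - -8\right) = - 3 \left(1 + 8\right) = \left(-3\right) 9 = -27$)
$\left(-18\right) \left(-44\right) z = \left(-18\right) \left(-44\right) \left(-27\right) = 792 \left(-27\right) = -21384$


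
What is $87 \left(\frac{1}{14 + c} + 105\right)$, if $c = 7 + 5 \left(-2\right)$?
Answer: $\frac{100572}{11} \approx 9142.9$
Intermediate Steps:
$c = -3$ ($c = 7 - 10 = -3$)
$87 \left(\frac{1}{14 + c} + 105\right) = 87 \left(\frac{1}{14 - 3} + 105\right) = 87 \left(\frac{1}{11} + 105\right) = 87 \cdot \frac{1156}{11} = \frac{100572}{11}$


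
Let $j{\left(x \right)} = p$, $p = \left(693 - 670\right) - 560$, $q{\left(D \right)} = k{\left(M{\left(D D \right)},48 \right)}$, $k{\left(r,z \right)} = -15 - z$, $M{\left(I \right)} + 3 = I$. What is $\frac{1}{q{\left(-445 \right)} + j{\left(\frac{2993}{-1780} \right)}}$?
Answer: $- \frac{1}{600} \approx -0.0016667$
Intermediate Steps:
$M{\left(I \right)} = -3 + I$
$q{\left(D \right)} = -63$ ($q{\left(D \right)} = -15 - 48 = -63$)
$p = -537$ ($p = 23 - 560 = -537$)
$j{\left(x \right)} = -537$
$\frac{1}{q{\left(-445 \right)} + j{\left(\frac{2993}{-1780} \right)}} = \frac{1}{-63 - 537} = \frac{1}{-600} = - \frac{1}{600}$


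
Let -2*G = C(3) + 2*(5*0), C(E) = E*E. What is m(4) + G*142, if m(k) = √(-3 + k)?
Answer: -638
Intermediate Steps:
C(E) = E²
G = -9/2 (G = -(3² + 2*(5*0))/2 = -(9 + 2*0)/2 = -(9 + 0)/2 = -½*9 = -9/2 ≈ -4.5000)
m(4) + G*142 = √(-3 + 4) - 9/2*142 = √1 - 639 = 1 - 639 = -638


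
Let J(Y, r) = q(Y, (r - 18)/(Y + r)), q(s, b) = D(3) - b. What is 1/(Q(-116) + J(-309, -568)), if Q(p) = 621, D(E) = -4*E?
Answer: 877/533507 ≈ 0.0016438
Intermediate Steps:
q(s, b) = -12 - b (q(s, b) = -4*3 - b = -12 - b)
J(Y, r) = -12 - (-18 + r)/(Y + r) (J(Y, r) = -12 - (r - 18)/(Y + r) = -12 - (-18 + r)/(Y + r))
1/(Q(-116) + J(-309, -568)) = 1/(621 + (18 - 13*(-568) - 12*(-309))/(-309 - 568)) = 1/(621 + (18 + 7384 + 3708)/(-877)) = 1/(621 - 1/877*11110) = 1/(621 - 11110/877) = 1/(533507/877) = 877/533507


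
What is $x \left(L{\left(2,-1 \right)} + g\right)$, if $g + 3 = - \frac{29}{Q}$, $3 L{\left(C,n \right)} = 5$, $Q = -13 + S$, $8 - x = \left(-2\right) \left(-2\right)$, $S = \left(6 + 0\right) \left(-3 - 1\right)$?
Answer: $- \frac{244}{111} \approx -2.1982$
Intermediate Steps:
$S = -24$ ($S = 6 \left(-4\right) = -24$)
$x = 4$ ($x = 8 - \left(-2\right) \left(-2\right) = 8 - 4 = 4$)
$Q = -37$ ($Q = -13 - 24 = -37$)
$L{\left(C,n \right)} = \frac{5}{3}$ ($L{\left(C,n \right)} = \frac{1}{3} \cdot 5 = \frac{5}{3}$)
$g = - \frac{82}{37}$ ($g = -3 - \frac{29}{-37} = -3 - - \frac{29}{37} = -3 + \frac{29}{37} = - \frac{82}{37} \approx -2.2162$)
$x \left(L{\left(2,-1 \right)} + g\right) = 4 \left(\frac{5}{3} - \frac{82}{37}\right) = 4 \left(- \frac{61}{111}\right) = - \frac{244}{111}$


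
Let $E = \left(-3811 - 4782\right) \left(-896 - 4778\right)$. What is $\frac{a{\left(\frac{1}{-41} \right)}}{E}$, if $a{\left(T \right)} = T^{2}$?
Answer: $\frac{1}{81959982442} \approx 1.2201 \cdot 10^{-11}$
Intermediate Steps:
$E = 48756682$ ($E = \left(-8593\right) \left(-5674\right) = 48756682$)
$\frac{a{\left(\frac{1}{-41} \right)}}{E} = \frac{\left(\frac{1}{-41}\right)^{2}}{48756682} = \left(- \frac{1}{41}\right)^{2} \cdot \frac{1}{48756682} = \frac{1}{1681} \cdot \frac{1}{48756682} = \frac{1}{81959982442}$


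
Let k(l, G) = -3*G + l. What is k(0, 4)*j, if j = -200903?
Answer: 2410836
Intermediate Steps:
k(l, G) = l - 3*G
k(0, 4)*j = (0 - 3*4)*(-200903) = (0 - 12)*(-200903) = -12*(-200903) = 2410836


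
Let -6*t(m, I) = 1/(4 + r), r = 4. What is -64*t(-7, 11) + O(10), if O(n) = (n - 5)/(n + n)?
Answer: 19/12 ≈ 1.5833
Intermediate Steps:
t(m, I) = -1/48 (t(m, I) = -1/(6*(4 + 4)) = -1/6/8 = -1/6*1/8 = -1/48)
O(n) = (-5 + n)/(2*n) (O(n) = (-5 + n)/((2*n)) = (-5 + n)*(1/(2*n)) = (-5 + n)/(2*n))
-64*t(-7, 11) + O(10) = -64*(-1/48) + (1/2)*(-5 + 10)/10 = 4/3 + (1/2)*(1/10)*5 = 4/3 + 1/4 = 19/12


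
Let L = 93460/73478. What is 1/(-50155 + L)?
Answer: -36739/1842597815 ≈ -1.9939e-5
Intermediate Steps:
L = 46730/36739 (L = 93460*(1/73478) = 46730/36739 ≈ 1.2719)
1/(-50155 + L) = 1/(-50155 + 46730/36739) = 1/(-1842597815/36739) = -36739/1842597815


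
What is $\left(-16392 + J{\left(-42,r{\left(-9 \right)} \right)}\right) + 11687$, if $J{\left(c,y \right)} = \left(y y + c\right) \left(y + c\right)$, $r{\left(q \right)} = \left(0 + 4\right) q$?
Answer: $-102517$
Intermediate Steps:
$r{\left(q \right)} = 4 q$
$J{\left(c,y \right)} = \left(c + y\right) \left(c + y^{2}\right)$ ($J{\left(c,y \right)} = \left(y^{2} + c\right) \left(c + y\right) = \left(c + y^{2}\right) \left(c + y\right) = \left(c + y\right) \left(c + y^{2}\right)$)
$\left(-16392 + J{\left(-42,r{\left(-9 \right)} \right)}\right) + 11687 = \left(-16392 + \left(\left(-42\right)^{2} + \left(4 \left(-9\right)\right)^{3} - 42 \cdot 4 \left(-9\right) - 42 \left(4 \left(-9\right)\right)^{2}\right)\right) + 11687 = \left(-16392 + \left(1764 + \left(-36\right)^{3} - -1512 - 42 \left(-36\right)^{2}\right)\right) + 11687 = \left(-16392 + \left(1764 - 46656 + 1512 - 54432\right)\right) + 11687 = \left(-16392 - 97812\right) + 11687 = -114204 + 11687 = -102517$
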